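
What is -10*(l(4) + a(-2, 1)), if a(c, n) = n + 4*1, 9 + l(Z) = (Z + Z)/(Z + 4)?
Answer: 30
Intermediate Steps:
l(Z) = -9 + 2*Z/(4 + Z) (l(Z) = -9 + (Z + Z)/(Z + 4) = -9 + (2*Z)/(4 + Z) = -9 + 2*Z/(4 + Z))
a(c, n) = 4 + n (a(c, n) = n + 4 = 4 + n)
-10*(l(4) + a(-2, 1)) = -10*((-36 - 7*4)/(4 + 4) + (4 + 1)) = -10*((-36 - 28)/8 + 5) = -10*((1/8)*(-64) + 5) = -10*(-8 + 5) = -10*(-3) = 30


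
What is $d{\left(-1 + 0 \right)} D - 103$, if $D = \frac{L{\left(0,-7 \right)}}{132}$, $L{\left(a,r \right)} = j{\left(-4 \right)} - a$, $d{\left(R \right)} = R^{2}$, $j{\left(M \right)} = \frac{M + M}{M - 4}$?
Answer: $- \frac{13595}{132} \approx -102.99$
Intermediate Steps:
$j{\left(M \right)} = \frac{2 M}{-4 + M}$
$L{\left(a,r \right)} = 1 - a$ ($L{\left(a,r \right)} = 2 \left(-4\right) \frac{1}{-4 - 4} - a = 2 \left(-4\right) \frac{1}{-8} - a = 2 \left(-4\right) \left(- \frac{1}{8}\right) - a = 1 - a$)
$D = \frac{1}{132}$ ($D = \frac{1 - 0}{132} = \left(1 + 0\right) \frac{1}{132} = 1 \cdot \frac{1}{132} = \frac{1}{132} \approx 0.0075758$)
$d{\left(-1 + 0 \right)} D - 103 = \left(-1 + 0\right)^{2} \cdot \frac{1}{132} - 103 = \left(-1\right)^{2} \cdot \frac{1}{132} - 103 = 1 \cdot \frac{1}{132} - 103 = \frac{1}{132} - 103 = - \frac{13595}{132}$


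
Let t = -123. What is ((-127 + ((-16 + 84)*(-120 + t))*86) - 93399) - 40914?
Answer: -1555504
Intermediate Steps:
((-127 + ((-16 + 84)*(-120 + t))*86) - 93399) - 40914 = ((-127 + ((-16 + 84)*(-120 - 123))*86) - 93399) - 40914 = ((-127 + (68*(-243))*86) - 93399) - 40914 = ((-127 - 16524*86) - 93399) - 40914 = ((-127 - 1421064) - 93399) - 40914 = (-1421191 - 93399) - 40914 = -1514590 - 40914 = -1555504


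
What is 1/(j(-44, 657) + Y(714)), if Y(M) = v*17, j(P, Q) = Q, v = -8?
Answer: 1/521 ≈ 0.0019194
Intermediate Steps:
Y(M) = -136 (Y(M) = -8*17 = -136)
1/(j(-44, 657) + Y(714)) = 1/(657 - 136) = 1/521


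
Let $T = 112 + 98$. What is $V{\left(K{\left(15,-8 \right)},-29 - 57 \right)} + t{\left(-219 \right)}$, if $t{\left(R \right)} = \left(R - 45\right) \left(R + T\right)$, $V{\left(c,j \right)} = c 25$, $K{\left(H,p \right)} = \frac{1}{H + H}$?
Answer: $\frac{14261}{6} \approx 2376.8$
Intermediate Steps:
$T = 210$
$K{\left(H,p \right)} = \frac{1}{2 H}$
$V{\left(c,j \right)} = 25 c$
$t{\left(R \right)} = \left(-45 + R\right) \left(210 + R\right)$ ($t{\left(R \right)} = \left(R - 45\right) \left(R + 210\right) = \left(-45 + R\right) \left(210 + R\right)$)
$V{\left(K{\left(15,-8 \right)},-29 - 57 \right)} + t{\left(-219 \right)} = 25 \frac{1}{2 \cdot 15} + \left(-9450 + \left(-219\right)^{2} + 165 \left(-219\right)\right) = 25 \cdot \frac{1}{2} \cdot \frac{1}{15} - -2376 = 25 \cdot \frac{1}{30} + 2376 = \frac{5}{6} + 2376 = \frac{14261}{6}$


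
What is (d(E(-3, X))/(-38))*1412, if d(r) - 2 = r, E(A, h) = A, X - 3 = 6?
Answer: 706/19 ≈ 37.158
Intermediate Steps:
X = 9 (X = 3 + 6 = 9)
d(r) = 2 + r
(d(E(-3, X))/(-38))*1412 = ((2 - 3)/(-38))*1412 = -1*(-1/38)*1412 = (1/38)*1412 = 706/19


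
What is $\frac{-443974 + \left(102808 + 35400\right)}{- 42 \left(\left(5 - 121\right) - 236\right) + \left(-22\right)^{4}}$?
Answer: $- \frac{152883}{124520} \approx -1.2278$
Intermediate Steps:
$\frac{-443974 + \left(102808 + 35400\right)}{- 42 \left(\left(5 - 121\right) - 236\right) + \left(-22\right)^{4}} = \frac{-443974 + 138208}{- 42 \left(-116 - 236\right) + 234256} = - \frac{305766}{\left(-42\right) \left(-352\right) + 234256} = - \frac{305766}{14784 + 234256} = - \frac{305766}{249040} = \left(-305766\right) \frac{1}{249040} = - \frac{152883}{124520}$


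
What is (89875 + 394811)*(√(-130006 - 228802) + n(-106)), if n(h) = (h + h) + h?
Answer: -154130148 + 969372*I*√89702 ≈ -1.5413e+8 + 2.9033e+8*I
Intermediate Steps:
n(h) = 3*h (n(h) = 2*h + h = 3*h)
(89875 + 394811)*(√(-130006 - 228802) + n(-106)) = (89875 + 394811)*(√(-130006 - 228802) + 3*(-106)) = 484686*(√(-358808) - 318) = 484686*(2*I*√89702 - 318) = 484686*(-318 + 2*I*√89702) = -154130148 + 969372*I*√89702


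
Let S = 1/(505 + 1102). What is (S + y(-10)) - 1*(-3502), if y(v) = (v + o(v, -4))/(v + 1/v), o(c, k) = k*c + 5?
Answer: 567836765/162307 ≈ 3498.5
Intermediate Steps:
S = 1/1607 ≈ 0.00062228
o(c, k) = 5 + c*k (o(c, k) = c*k + 5 = 5 + c*k)
y(v) = (5 - 3*v)/(v + 1/v) (y(v) = (v + (5 + v*(-4)))/(v + 1/v) = (v + (5 - 4*v))/(v + 1/v) = (5 - 3*v)/(v + 1/v))
(S + y(-10)) - 1*(-3502) = (1/1607 - 10*(5 - 3*(-10))/(1 + (-10)**2)) - 1*(-3502) = (1/1607 - 10*(5 + 30)/(1 + 100)) + 3502 = (1/1607 - 10*35/101) + 3502 = (1/1607 - 10*1/101*35) + 3502 = (1/1607 - 350/101) + 3502 = -562349/162307 + 3502 = 567836765/162307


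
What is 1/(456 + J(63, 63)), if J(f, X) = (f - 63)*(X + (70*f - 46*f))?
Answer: 1/456 ≈ 0.0021930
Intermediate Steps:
J(f, X) = (-63 + f)*(X + 24*f)
1/(456 + J(63, 63)) = 1/(456 + (-1512*63 - 63*63 + 24*63² + 63*63)) = 1/(456 + (-95256 - 3969 + 24*3969 + 3969)) = 1/(456 + (-95256 - 3969 + 95256 + 3969)) = 1/(456 + 0) = 1/456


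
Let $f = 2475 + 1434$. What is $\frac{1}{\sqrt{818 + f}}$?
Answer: $\frac{\sqrt{4727}}{4727} \approx 0.014545$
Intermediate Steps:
$f = 3909$
$\frac{1}{\sqrt{818 + f}} = \frac{1}{\sqrt{818 + 3909}} = \frac{1}{\sqrt{4727}} = \frac{\sqrt{4727}}{4727}$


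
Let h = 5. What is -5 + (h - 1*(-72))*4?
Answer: 303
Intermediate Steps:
-5 + (h - 1*(-72))*4 = -5 + (5 - 1*(-72))*4 = -5 + (5 + 72)*4 = -5 + 77*4 = -5 + 308 = 303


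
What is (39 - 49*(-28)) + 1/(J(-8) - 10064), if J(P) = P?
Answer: 14211591/10072 ≈ 1411.0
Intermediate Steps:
(39 - 49*(-28)) + 1/(J(-8) - 10064) = (39 - 49*(-28)) + 1/(-8 - 10064) = (39 + 1372) + 1/(-10072) = 1411 - 1/10072 = 14211591/10072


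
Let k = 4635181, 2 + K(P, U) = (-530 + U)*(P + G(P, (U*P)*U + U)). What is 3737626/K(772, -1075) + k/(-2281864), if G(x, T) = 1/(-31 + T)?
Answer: -12732669502274875495389/2522414679933472277512 ≈ -5.0478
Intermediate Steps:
K(P, U) = -2 + (-530 + U)*(P + 1/(-31 + U + P*U**2)) (K(P, U) = -2 + (-530 + U)*(P + 1/(-31 + ((U*P)*U + U))) = -2 + (-530 + U)*(P + 1/(-31 + ((P*U)*U + U))) = -2 + (-530 + U)*(P + 1/(-31 + (P*U**2 + U))) = -2 + (-530 + U)*(P + 1/(-31 + (U + P*U**2))) = -2 + (-530 + U)*(P + 1/(-31 + U + P*U**2)))
3737626/K(772, -1075) + k/(-2281864) = 3737626/(((-530 - 1075 + (-31 - 1075*(1 + 772*(-1075)))*(-2 - 530*772 + 772*(-1075)))/(-31 - 1075*(1 + 772*(-1075))))) + 4635181/(-2281864) = 3737626/(((-530 - 1075 + (-31 - 1075*(1 - 829900))*(-2 - 409160 - 829900))/(-31 - 1075*(1 - 829900)))) + 4635181*(-1/2281864) = 3737626/(((-530 - 1075 + (-31 - 1075*(-829899))*(-1239062))/(-31 - 1075*(-829899)))) - 4635181/2281864 = 3737626/(((-530 - 1075 + (-31 + 892141425)*(-1239062))/(-31 + 892141425))) - 4635181/2281864 = 3737626/(((-530 - 1075 + 892141394*(-1239062))/892141394)) - 4635181/2281864 = 3737626/(((-530 - 1075 - 1105418499932428)/892141394)) - 4635181/2281864 = 3737626/(((1/892141394)*(-1105418499934033))) - 4635181/2281864 = 3737626/(-1105418499934033/892141394) - 4635181/2281864 = 3737626*(-892141394/1105418499934033) - 4635181/2281864 = -3334490869890644/1105418499934033 - 4635181/2281864 = -12732669502274875495389/2522414679933472277512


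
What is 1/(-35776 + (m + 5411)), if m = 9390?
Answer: -1/20975 ≈ -4.7676e-5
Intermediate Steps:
1/(-35776 + (m + 5411)) = 1/(-35776 + (9390 + 5411)) = 1/(-35776 + 14801) = 1/(-20975) = -1/20975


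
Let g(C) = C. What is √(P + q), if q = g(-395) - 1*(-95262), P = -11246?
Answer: √83621 ≈ 289.17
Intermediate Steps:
q = 94867 (q = -395 - 1*(-95262) = -395 + 95262 = 94867)
√(P + q) = √(-11246 + 94867) = √83621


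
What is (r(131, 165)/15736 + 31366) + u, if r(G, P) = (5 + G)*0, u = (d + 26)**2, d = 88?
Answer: 44362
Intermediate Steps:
u = 12996 (u = (88 + 26)**2 = 114**2 = 12996)
r(G, P) = 0
(r(131, 165)/15736 + 31366) + u = (0/15736 + 31366) + 12996 = (0*(1/15736) + 31366) + 12996 = (0 + 31366) + 12996 = 31366 + 12996 = 44362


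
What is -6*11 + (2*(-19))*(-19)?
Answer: 656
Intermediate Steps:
-6*11 + (2*(-19))*(-19) = -66 - 38*(-19) = -66 + 722 = 656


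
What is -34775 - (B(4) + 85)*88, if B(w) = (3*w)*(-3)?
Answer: -39087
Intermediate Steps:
B(w) = -9*w
-34775 - (B(4) + 85)*88 = -34775 - (-9*4 + 85)*88 = -34775 - (-36 + 85)*88 = -34775 - 49*88 = -34775 - 1*4312 = -34775 - 4312 = -39087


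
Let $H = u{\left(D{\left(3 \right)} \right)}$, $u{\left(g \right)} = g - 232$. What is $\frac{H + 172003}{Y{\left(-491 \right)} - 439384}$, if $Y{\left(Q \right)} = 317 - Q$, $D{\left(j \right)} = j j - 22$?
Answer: $- \frac{85879}{219288} \approx -0.39163$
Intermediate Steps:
$D{\left(j \right)} = -22 + j^{2}$ ($D{\left(j \right)} = j^{2} - 22 = -22 + j^{2}$)
$u{\left(g \right)} = -232 + g$ ($u{\left(g \right)} = g - 232 = -232 + g$)
$H = -245$ ($H = -232 - \left(22 - 3^{2}\right) = -232 + \left(-22 + 9\right) = -232 - 13 = -245$)
$\frac{H + 172003}{Y{\left(-491 \right)} - 439384} = \frac{-245 + 172003}{\left(317 - -491\right) - 439384} = \frac{171758}{\left(317 + 491\right) - 439384} = \frac{171758}{808 - 439384} = \frac{171758}{-438576} = 171758 \left(- \frac{1}{438576}\right) = - \frac{85879}{219288}$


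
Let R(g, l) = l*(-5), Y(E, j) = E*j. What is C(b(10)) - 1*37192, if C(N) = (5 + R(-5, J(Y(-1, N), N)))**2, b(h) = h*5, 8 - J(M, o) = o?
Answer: 9033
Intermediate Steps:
J(M, o) = 8 - o
R(g, l) = -5*l
b(h) = 5*h
C(N) = (-35 + 5*N)**2 (C(N) = (5 - 5*(8 - N))**2 = (5 + (-40 + 5*N))**2 = (-35 + 5*N)**2)
C(b(10)) - 1*37192 = 25*(7 - 5*10)**2 - 1*37192 = 25*(7 - 1*50)**2 - 37192 = 25*(7 - 50)**2 - 37192 = 25*(-43)**2 - 37192 = 25*1849 - 37192 = 46225 - 37192 = 9033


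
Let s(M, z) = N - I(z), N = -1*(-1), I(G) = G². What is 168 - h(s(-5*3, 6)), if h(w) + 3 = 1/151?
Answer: 25820/151 ≈ 170.99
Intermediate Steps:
N = 1
s(M, z) = 1 - z²
h(w) = -452/151 (h(w) = -3 + 1/151 = -452/151)
168 - h(s(-5*3, 6)) = 168 - 1*(-452/151) = 168 + 452/151 = 25820/151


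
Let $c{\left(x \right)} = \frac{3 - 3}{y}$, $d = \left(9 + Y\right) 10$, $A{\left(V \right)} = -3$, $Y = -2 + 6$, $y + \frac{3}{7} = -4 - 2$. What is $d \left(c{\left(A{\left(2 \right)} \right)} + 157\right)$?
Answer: $20410$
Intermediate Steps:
$y = - \frac{45}{7}$ ($y = - \frac{3}{7} - 6 = - \frac{45}{7} \approx -6.4286$)
$Y = 4$
$d = 130$ ($d = \left(9 + 4\right) 10 = 13 \cdot 10 = 130$)
$c{\left(x \right)} = 0$ ($c{\left(x \right)} = \frac{3 - 3}{- \frac{45}{7}} = \left(3 - 3\right) \left(- \frac{7}{45}\right) = 0 \left(- \frac{7}{45}\right) = 0$)
$d \left(c{\left(A{\left(2 \right)} \right)} + 157\right) = 130 \left(0 + 157\right) = 130 \cdot 157 = 20410$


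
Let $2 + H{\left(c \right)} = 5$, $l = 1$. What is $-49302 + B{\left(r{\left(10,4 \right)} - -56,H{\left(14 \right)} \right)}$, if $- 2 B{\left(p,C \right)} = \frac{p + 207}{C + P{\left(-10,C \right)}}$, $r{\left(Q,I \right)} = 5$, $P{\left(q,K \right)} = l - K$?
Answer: $-49436$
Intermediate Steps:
$H{\left(c \right)} = 3$ ($H{\left(c \right)} = -2 + 5 = 3$)
$P{\left(q,K \right)} = 1 - K$
$B{\left(p,C \right)} = - \frac{207}{2} - \frac{p}{2}$ ($B{\left(p,C \right)} = - \frac{\left(p + 207\right) \frac{1}{C - \left(-1 + C\right)}}{2} = - \frac{\left(207 + p\right) 1^{-1}}{2} = - \frac{\left(207 + p\right) 1}{2} = - \frac{207 + p}{2} = - \frac{207}{2} - \frac{p}{2}$)
$-49302 + B{\left(r{\left(10,4 \right)} - -56,H{\left(14 \right)} \right)} = -49302 - \left(\frac{207}{2} + \frac{5 - -56}{2}\right) = -49302 - \left(\frac{207}{2} + \frac{5 + 56}{2}\right) = -49302 - 134 = -49436$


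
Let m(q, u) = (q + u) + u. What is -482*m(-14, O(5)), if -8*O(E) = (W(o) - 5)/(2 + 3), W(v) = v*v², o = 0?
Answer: 13255/2 ≈ 6627.5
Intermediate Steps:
W(v) = v³
O(E) = ⅛ (O(E) = -(0³ - 5)/(8*(2 + 3)) = -(0 - 5)/(8*5) = -(-5)/(8*5) = -⅛*(-1) = ⅛)
m(q, u) = q + 2*u
-482*m(-14, O(5)) = -482*(-14 + 2*(⅛)) = -482*(-14 + ¼) = -482*(-55/4) = 13255/2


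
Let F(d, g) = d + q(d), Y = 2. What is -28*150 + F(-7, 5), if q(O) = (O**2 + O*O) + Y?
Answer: -4107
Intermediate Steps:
q(O) = 2 + 2*O**2 (q(O) = (O**2 + O*O) + 2 = (O**2 + O**2) + 2 = 2*O**2 + 2 = 2 + 2*O**2)
F(d, g) = 2 + d + 2*d**2 (F(d, g) = d + (2 + 2*d**2) = 2 + d + 2*d**2)
-28*150 + F(-7, 5) = -28*150 + (2 - 7 + 2*(-7)**2) = -4200 + (2 - 7 + 2*49) = -4200 + (2 - 7 + 98) = -4200 + 93 = -4107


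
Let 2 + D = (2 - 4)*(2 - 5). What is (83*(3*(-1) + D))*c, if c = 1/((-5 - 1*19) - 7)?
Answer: -83/31 ≈ -2.6774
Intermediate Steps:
D = 4 (D = -2 + (2 - 4)*(2 - 5) = -2 - 2*(-3) = -2 + 6 = 4)
c = -1/31 (c = 1/((-5 - 19) - 7) = 1/(-24 - 7) = 1/(-31) = -1/31 ≈ -0.032258)
(83*(3*(-1) + D))*c = (83*(3*(-1) + 4))*(-1/31) = (83*(-3 + 4))*(-1/31) = (83*1)*(-1/31) = 83*(-1/31) = -83/31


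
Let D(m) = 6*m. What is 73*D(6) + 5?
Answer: 2633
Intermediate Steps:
73*D(6) + 5 = 73*(6*6) + 5 = 73*36 + 5 = 2628 + 5 = 2633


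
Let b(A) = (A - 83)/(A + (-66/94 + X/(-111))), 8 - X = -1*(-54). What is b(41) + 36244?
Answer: 3848930755/106198 ≈ 36243.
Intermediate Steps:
X = -46 (X = 8 - (-1)*(-54) = 8 - 1*54 = 8 - 54 = -46)
b(A) = (-83 + A)/(-1501/5217 + A) (b(A) = (A - 83)/(A + (-66/94 - 46/(-111))) = (-83 + A)/(A + (-66*1/94 - 46*(-1/111))) = (-83 + A)/(A + (-33/47 + 46/111)) = (-83 + A)/(A - 1501/5217) = (-83 + A)/(-1501/5217 + A))
b(41) + 36244 = 5217*(-83 + 41)/(-1501 + 5217*41) + 36244 = 5217*(-42)/(-1501 + 213897) + 36244 = 5217*(-42)/212396 + 36244 = 5217*(1/212396)*(-42) + 36244 = -109557/106198 + 36244 = 3848930755/106198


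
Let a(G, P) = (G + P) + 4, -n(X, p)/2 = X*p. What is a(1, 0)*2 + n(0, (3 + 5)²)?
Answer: 10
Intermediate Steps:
n(X, p) = -2*X*p
a(G, P) = 4 + G + P
a(1, 0)*2 + n(0, (3 + 5)²) = (4 + 1 + 0)*2 - 2*0*(3 + 5)² = 5*2 - 2*0*8² = 10 - 2*0*64 = 10 + 0 = 10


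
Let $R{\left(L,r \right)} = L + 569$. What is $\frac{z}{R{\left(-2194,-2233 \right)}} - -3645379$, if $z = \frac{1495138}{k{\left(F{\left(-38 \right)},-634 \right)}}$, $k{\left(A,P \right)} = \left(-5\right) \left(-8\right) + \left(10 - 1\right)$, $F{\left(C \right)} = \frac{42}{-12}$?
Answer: $\frac{290261807737}{79625} \approx 3.6454 \cdot 10^{6}$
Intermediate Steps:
$F{\left(C \right)} = - \frac{7}{2}$ ($F{\left(C \right)} = 42 \left(- \frac{1}{12}\right) = - \frac{7}{2}$)
$k{\left(A,P \right)} = 49$ ($k{\left(A,P \right)} = 40 + 9 = 49$)
$R{\left(L,r \right)} = 569 + L$
$z = \frac{1495138}{49} \approx 30513.0$
$\frac{z}{R{\left(-2194,-2233 \right)}} - -3645379 = \frac{1495138}{49 \left(569 - 2194\right)} - -3645379 = \frac{1495138}{49 \left(-1625\right)} + 3645379 = \frac{1495138}{49} \left(- \frac{1}{1625}\right) + 3645379 = - \frac{1495138}{79625} + 3645379 = \frac{290261807737}{79625}$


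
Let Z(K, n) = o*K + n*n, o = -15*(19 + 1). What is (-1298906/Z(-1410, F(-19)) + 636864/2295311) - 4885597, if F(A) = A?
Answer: -4747557951554366649/971745160271 ≈ -4.8856e+6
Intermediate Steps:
o = -300 (o = -15*20 = -300)
Z(K, n) = n² - 300*K (Z(K, n) = -300*K + n*n = -300*K + n² = n² - 300*K)
(-1298906/Z(-1410, F(-19)) + 636864/2295311) - 4885597 = (-1298906/((-19)² - 300*(-1410)) + 636864/2295311) - 4885597 = (-1298906/(361 + 423000) + 636864*(1/2295311)) - 4885597 = (-1298906/423361 + 636864/2295311) - 4885597 = -2711769849862/971745160271 - 4885597 = -4747557951554366649/971745160271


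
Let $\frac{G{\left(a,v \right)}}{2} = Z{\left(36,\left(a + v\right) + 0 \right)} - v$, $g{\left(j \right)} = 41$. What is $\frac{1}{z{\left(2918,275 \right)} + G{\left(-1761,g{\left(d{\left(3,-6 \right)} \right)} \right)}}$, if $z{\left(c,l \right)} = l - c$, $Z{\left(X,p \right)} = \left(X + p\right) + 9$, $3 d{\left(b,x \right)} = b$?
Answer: $- \frac{1}{6075} \approx -0.00016461$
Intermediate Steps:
$d{\left(b,x \right)} = \frac{b}{3}$
$Z{\left(X,p \right)} = 9 + X + p$
$G{\left(a,v \right)} = 90 + 2 a$ ($G{\left(a,v \right)} = 2 \left(\left(9 + 36 + \left(\left(a + v\right) + 0\right)\right) - v\right) = 2 \left(\left(9 + 36 + \left(a + v\right)\right) - v\right) = 2 \left(\left(45 + a + v\right) - v\right) = 2 \left(45 + a\right) = 90 + 2 a$)
$\frac{1}{z{\left(2918,275 \right)} + G{\left(-1761,g{\left(d{\left(3,-6 \right)} \right)} \right)}} = \frac{1}{\left(275 - 2918\right) + \left(90 + 2 \left(-1761\right)\right)} = \frac{1}{\left(275 - 2918\right) + \left(90 - 3522\right)} = \frac{1}{-2643 - 3432} = \frac{1}{-6075} = - \frac{1}{6075}$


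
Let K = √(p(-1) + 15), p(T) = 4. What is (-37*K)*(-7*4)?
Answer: 1036*√19 ≈ 4515.8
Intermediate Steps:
K = √19 (K = √(4 + 15) = √19 ≈ 4.3589)
(-37*K)*(-7*4) = (-37*√19)*(-7*4) = -37*√19*(-28) = 1036*√19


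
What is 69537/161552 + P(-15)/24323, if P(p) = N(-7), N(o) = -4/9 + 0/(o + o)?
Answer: 15221489851/35364863664 ≈ 0.43041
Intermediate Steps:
N(o) = -4/9 (N(o) = -4*1/9 + 0/((2*o)) = -4/9 + 0*(1/(2*o)) = -4/9 + 0 = -4/9)
P(p) = -4/9
69537/161552 + P(-15)/24323 = 69537/161552 - 4/9/24323 = 69537*(1/161552) - 4/9*1/24323 = 69537/161552 - 4/218907 = 15221489851/35364863664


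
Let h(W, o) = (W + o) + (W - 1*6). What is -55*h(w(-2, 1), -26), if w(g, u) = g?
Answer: 1980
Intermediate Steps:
h(W, o) = -6 + o + 2*W (h(W, o) = (W + o) + (W - 6) = (W + o) + (-6 + W) = -6 + o + 2*W)
-55*h(w(-2, 1), -26) = -55*(-6 - 26 + 2*(-2)) = -55*(-6 - 26 - 4) = -55*(-36) = 1980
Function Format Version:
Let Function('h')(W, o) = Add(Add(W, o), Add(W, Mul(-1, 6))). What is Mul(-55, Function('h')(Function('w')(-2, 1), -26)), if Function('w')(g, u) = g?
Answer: 1980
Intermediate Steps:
Function('h')(W, o) = Add(-6, o, Mul(2, W)) (Function('h')(W, o) = Add(Add(W, o), Add(W, -6)) = Add(Add(W, o), Add(-6, W)) = Add(-6, o, Mul(2, W)))
Mul(-55, Function('h')(Function('w')(-2, 1), -26)) = Mul(-55, Add(-6, -26, Mul(2, -2))) = Mul(-55, Add(-6, -26, -4)) = Mul(-55, -36) = 1980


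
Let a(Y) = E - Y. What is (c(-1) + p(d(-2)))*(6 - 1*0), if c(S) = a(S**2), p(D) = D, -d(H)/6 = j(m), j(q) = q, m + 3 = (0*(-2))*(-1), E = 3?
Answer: 120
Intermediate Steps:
m = -3 (m = -3 + (0*(-2))*(-1) = -3 + 0*(-1) = -3 + 0 = -3)
d(H) = 18 (d(H) = -6*(-3) = 18)
a(Y) = 3 - Y
c(S) = 3 - S**2
(c(-1) + p(d(-2)))*(6 - 1*0) = ((3 - 1*(-1)**2) + 18)*(6 - 1*0) = ((3 - 1*1) + 18)*(6 + 0) = ((3 - 1) + 18)*6 = (2 + 18)*6 = 20*6 = 120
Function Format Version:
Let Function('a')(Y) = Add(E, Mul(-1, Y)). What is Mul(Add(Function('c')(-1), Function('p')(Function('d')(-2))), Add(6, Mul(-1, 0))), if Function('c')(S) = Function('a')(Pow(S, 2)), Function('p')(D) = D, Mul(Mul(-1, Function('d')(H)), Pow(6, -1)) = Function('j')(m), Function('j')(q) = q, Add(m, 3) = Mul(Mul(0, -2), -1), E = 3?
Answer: 120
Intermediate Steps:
m = -3 (m = Add(-3, Mul(Mul(0, -2), -1)) = Add(-3, Mul(0, -1)) = Add(-3, 0) = -3)
Function('d')(H) = 18 (Function('d')(H) = Mul(-6, -3) = 18)
Function('a')(Y) = Add(3, Mul(-1, Y))
Function('c')(S) = Add(3, Mul(-1, Pow(S, 2)))
Mul(Add(Function('c')(-1), Function('p')(Function('d')(-2))), Add(6, Mul(-1, 0))) = Mul(Add(Add(3, Mul(-1, Pow(-1, 2))), 18), Add(6, Mul(-1, 0))) = Mul(Add(Add(3, Mul(-1, 1)), 18), Add(6, 0)) = Mul(Add(Add(3, -1), 18), 6) = Mul(Add(2, 18), 6) = Mul(20, 6) = 120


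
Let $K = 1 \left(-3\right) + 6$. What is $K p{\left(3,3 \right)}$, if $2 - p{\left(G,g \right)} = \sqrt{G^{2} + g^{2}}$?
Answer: $6 - 9 \sqrt{2} \approx -6.7279$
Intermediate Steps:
$K = 3$ ($K = -3 + 6 = 3$)
$p{\left(G,g \right)} = 2 - \sqrt{G^{2} + g^{2}}$
$K p{\left(3,3 \right)} = 3 \left(2 - \sqrt{3^{2} + 3^{2}}\right) = 3 \left(2 - \sqrt{9 + 9}\right) = 3 \left(2 - \sqrt{18}\right) = 3 \left(2 - 3 \sqrt{2}\right) = 6 - 9 \sqrt{2}$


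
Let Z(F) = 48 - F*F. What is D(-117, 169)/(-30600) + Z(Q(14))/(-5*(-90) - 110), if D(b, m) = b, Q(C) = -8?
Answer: -147/3400 ≈ -0.043235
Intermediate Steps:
Z(F) = 48 - F**2
D(-117, 169)/(-30600) + Z(Q(14))/(-5*(-90) - 110) = -117/(-30600) + (48 - 1*(-8)**2)/(-5*(-90) - 110) = -117*(-1/30600) + (48 - 1*64)/(450 - 110) = 13/3400 + (48 - 64)/340 = 13/3400 - 16*1/340 = 13/3400 - 4/85 = -147/3400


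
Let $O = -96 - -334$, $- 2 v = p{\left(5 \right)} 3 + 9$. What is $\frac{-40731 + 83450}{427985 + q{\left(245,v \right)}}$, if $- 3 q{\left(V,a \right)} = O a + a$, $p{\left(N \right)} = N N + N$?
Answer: $\frac{85438}{863857} \approx 0.098903$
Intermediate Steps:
$p{\left(N \right)} = N + N^{2}$ ($p{\left(N \right)} = N^{2} + N = N + N^{2}$)
$v = - \frac{99}{2}$ ($v = - \frac{5 \left(1 + 5\right) 3 + 9}{2} = - \frac{5 \cdot 6 \cdot 3 + 9}{2} = - \frac{30 \cdot 3 + 9}{2} = - \frac{90 + 9}{2} = \left(- \frac{1}{2}\right) 99 = - \frac{99}{2} \approx -49.5$)
$O = 238$ ($O = -96 + 334 = 238$)
$q{\left(V,a \right)} = - \frac{239 a}{3}$ ($q{\left(V,a \right)} = - \frac{238 a + a}{3} = - \frac{239 a}{3}$)
$\frac{-40731 + 83450}{427985 + q{\left(245,v \right)}} = \frac{-40731 + 83450}{427985 - - \frac{7887}{2}} = \frac{42719}{427985 + \frac{7887}{2}} = \frac{42719}{\frac{863857}{2}} = 42719 \cdot \frac{2}{863857} = \frac{85438}{863857}$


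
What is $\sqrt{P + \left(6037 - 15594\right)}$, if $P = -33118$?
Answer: $5 i \sqrt{1707} \approx 206.58 i$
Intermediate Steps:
$\sqrt{P + \left(6037 - 15594\right)} = \sqrt{-33118 + \left(6037 - 15594\right)} = \sqrt{-33118 - 9557} = \sqrt{-42675} = 5 i \sqrt{1707}$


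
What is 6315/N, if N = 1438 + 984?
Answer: 6315/2422 ≈ 2.6073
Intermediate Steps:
N = 2422
6315/N = 6315/2422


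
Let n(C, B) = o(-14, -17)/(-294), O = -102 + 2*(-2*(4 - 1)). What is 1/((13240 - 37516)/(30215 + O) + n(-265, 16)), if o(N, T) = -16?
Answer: -4424847/3327764 ≈ -1.3297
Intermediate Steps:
O = -114 (O = -102 + 2*(-2*3) = -102 + 2*(-6) = -102 - 12 = -114)
n(C, B) = 8/147 (n(C, B) = -16/(-294) = -16*(-1/294) = 8/147)
1/((13240 - 37516)/(30215 + O) + n(-265, 16)) = 1/((13240 - 37516)/(30215 - 114) + 8/147) = 1/(-24276/30101 + 8/147) = 1/(-3327764/4424847) = -4424847/3327764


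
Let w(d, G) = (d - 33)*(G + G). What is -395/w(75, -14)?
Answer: 395/1176 ≈ 0.33588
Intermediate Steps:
w(d, G) = 2*G*(-33 + d) (w(d, G) = (-33 + d)*(2*G) = 2*G*(-33 + d))
-395/w(75, -14) = -395*(-1/(28*(-33 + 75))) = -395/(2*(-14)*42) = -395/(-1176) = -395*(-1/1176) = 395/1176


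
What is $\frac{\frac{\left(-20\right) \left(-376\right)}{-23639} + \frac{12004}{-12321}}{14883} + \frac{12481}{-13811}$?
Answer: $- \frac{7729628342121439}{8552490988038921} \approx -0.90379$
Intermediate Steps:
$\frac{\frac{\left(-20\right) \left(-376\right)}{-23639} + \frac{12004}{-12321}}{14883} + \frac{12481}{-13811} = \left(7520 \left(- \frac{1}{23639}\right) + 12004 \left(- \frac{1}{12321}\right)\right) \frac{1}{14883} + 12481 \left(- \frac{1}{13811}\right) = \left(- \frac{7520}{23639} - \frac{12004}{12321}\right) \frac{1}{14883} - \frac{1783}{1973} = \left(- \frac{376416476}{291256119}\right) \frac{1}{14883} - \frac{1783}{1973} = - \frac{376416476}{4334764819077} - \frac{1783}{1973} = - \frac{7729628342121439}{8552490988038921}$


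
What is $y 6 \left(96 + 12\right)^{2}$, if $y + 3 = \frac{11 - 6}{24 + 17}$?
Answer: $- \frac{8258112}{41} \approx -2.0142 \cdot 10^{5}$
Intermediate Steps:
$y = - \frac{118}{41}$ ($y = -3 + \frac{11 - 6}{24 + 17} = -3 + \frac{5}{41} = - \frac{118}{41} \approx -2.878$)
$y 6 \left(96 + 12\right)^{2} = \left(- \frac{118}{41}\right) 6 \left(96 + 12\right)^{2} = - \frac{708 \cdot 108^{2}}{41} = \left(- \frac{708}{41}\right) 11664 = - \frac{8258112}{41}$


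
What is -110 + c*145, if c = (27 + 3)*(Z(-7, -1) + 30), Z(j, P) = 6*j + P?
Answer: -56660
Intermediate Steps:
Z(j, P) = P + 6*j
c = -390 (c = (27 + 3)*((-1 + 6*(-7)) + 30) = 30*((-1 - 42) + 30) = 30*(-43 + 30) = 30*(-13) = -390)
-110 + c*145 = -110 - 390*145 = -110 - 56550 = -56660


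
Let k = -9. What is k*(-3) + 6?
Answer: 33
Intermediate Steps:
k*(-3) + 6 = -9*(-3) + 6 = 27 + 6 = 33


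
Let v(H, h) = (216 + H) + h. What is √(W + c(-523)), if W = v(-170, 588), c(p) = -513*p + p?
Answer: √268410 ≈ 518.08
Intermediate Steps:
c(p) = -512*p
v(H, h) = 216 + H + h
W = 634 (W = 216 - 170 + 588 = 634)
√(W + c(-523)) = √(634 - 512*(-523)) = √(634 + 267776) = √268410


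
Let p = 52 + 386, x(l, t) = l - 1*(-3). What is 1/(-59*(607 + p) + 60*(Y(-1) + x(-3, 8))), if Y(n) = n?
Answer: -1/61715 ≈ -1.6204e-5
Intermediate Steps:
x(l, t) = 3 + l (x(l, t) = l + 3 = 3 + l)
p = 438
1/(-59*(607 + p) + 60*(Y(-1) + x(-3, 8))) = 1/(-59*(607 + 438) + 60*(-1 + (3 - 3))) = 1/(-59*1045 + 60*(-1 + 0)) = 1/(-61655 + 60*(-1)) = 1/(-61655 - 60) = 1/(-61715) = -1/61715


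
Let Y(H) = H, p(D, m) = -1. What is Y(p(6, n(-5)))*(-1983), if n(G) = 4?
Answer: 1983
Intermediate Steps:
Y(p(6, n(-5)))*(-1983) = -1*(-1983) = 1983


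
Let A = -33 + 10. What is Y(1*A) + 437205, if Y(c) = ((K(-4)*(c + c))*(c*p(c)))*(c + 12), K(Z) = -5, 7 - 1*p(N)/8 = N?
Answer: 14402805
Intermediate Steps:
p(N) = 56 - 8*N
A = -23
Y(c) = -10*c²*(12 + c)*(56 - 8*c) (Y(c) = ((-5*(c + c))*(c*(56 - 8*c)))*(c + 12) = ((-10*c)*(c*(56 - 8*c)))*(12 + c) = (-10*c²*(56 - 8*c))*(12 + c) = -10*c²*(12 + c)*(56 - 8*c))
Y(1*A) + 437205 = 80*(1*(-23))²*(-7 + 1*(-23))*(12 + 1*(-23)) + 437205 = 80*(-23)²*(-7 - 23)*(12 - 23) + 437205 = 80*529*(-30)*(-11) + 437205 = 13965600 + 437205 = 14402805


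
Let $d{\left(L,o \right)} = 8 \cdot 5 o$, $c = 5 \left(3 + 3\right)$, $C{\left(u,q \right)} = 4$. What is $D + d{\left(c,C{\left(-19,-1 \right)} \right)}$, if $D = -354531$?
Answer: $-354371$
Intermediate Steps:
$c = 30$ ($c = 5 \cdot 6 = 30$)
$d{\left(L,o \right)} = 40 o$
$D + d{\left(c,C{\left(-19,-1 \right)} \right)} = -354531 + 40 \cdot 4 = -354531 + 160 = -354371$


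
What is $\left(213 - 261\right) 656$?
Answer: $-31488$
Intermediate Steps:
$\left(213 - 261\right) 656 = \left(-48\right) 656 = -31488$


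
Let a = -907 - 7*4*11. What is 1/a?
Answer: -1/1215 ≈ -0.00082305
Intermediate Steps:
a = -1215 (a = -907 - 28*11 = -907 - 1*308 = -907 - 308 = -1215)
1/a = 1/(-1215) = -1/1215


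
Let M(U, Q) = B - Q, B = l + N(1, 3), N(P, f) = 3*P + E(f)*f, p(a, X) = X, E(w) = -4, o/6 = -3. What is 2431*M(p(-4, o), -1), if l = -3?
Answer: -26741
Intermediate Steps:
o = -18 (o = 6*(-3) = -18)
N(P, f) = -4*f + 3*P (N(P, f) = 3*P - 4*f = -4*f + 3*P)
B = -12 (B = -3 + (-4*3 + 3*1) = -3 + (-12 + 3) = -3 - 9 = -12)
M(U, Q) = -12 - Q
2431*M(p(-4, o), -1) = 2431*(-12 - 1*(-1)) = 2431*(-12 + 1) = 2431*(-11) = -26741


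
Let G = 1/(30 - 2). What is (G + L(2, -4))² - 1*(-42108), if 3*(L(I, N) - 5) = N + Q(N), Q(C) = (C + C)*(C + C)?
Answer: 33504073/784 ≈ 42735.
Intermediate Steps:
G = 1/28 ≈ 0.035714
Q(C) = 4*C² (Q(C) = (2*C)*(2*C) = 4*C²)
L(I, N) = 5 + N/3 + 4*N²/3 (L(I, N) = 5 + (N + 4*N²)/3 = 5 + (N/3 + 4*N²/3) = 5 + N/3 + 4*N²/3)
(G + L(2, -4))² - 1*(-42108) = (1/28 + (5 + (⅓)*(-4) + (4/3)*(-4)²))² - 1*(-42108) = (1/28 + (5 - 4/3 + (4/3)*16))² + 42108 = (1/28 + (5 - 4/3 + 64/3))² + 42108 = (1/28 + 25)² + 42108 = (701/28)² + 42108 = 491401/784 + 42108 = 33504073/784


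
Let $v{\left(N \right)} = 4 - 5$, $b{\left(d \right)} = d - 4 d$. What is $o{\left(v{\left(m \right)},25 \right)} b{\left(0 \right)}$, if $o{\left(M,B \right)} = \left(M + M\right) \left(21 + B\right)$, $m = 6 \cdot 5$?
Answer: $0$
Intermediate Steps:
$b{\left(d \right)} = - 3 d$
$m = 30$
$v{\left(N \right)} = -1$
$o{\left(M,B \right)} = 2 M \left(21 + B\right)$
$o{\left(v{\left(m \right)},25 \right)} b{\left(0 \right)} = 2 \left(-1\right) \left(21 + 25\right) \left(\left(-3\right) 0\right) = 2 \left(-1\right) 46 \cdot 0 = \left(-92\right) 0 = 0$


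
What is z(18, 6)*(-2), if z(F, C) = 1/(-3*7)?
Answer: 2/21 ≈ 0.095238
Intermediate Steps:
z(F, C) = -1/21 (z(F, C) = 1/(-21) = -1/21)
z(18, 6)*(-2) = -1/21*(-2) = 2/21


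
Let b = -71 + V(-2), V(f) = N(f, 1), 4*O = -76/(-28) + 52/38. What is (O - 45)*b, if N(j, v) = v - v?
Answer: 1661187/532 ≈ 3122.5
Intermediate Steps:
N(j, v) = 0
O = 543/532 (O = (-76/(-28) + 52/38)/4 = (-76*(-1/28) + 52*(1/38))/4 = (19/7 + 26/19)/4 = (¼)*(543/133) = 543/532 ≈ 1.0207)
V(f) = 0
b = -71 (b = -71 + 0 = -71)
(O - 45)*b = (543/532 - 45)*(-71) = -23397/532*(-71) = 1661187/532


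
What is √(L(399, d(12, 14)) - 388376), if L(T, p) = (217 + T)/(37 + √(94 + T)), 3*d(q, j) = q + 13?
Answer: 2*√(-3592324 - 97094*√493)/√(37 + √493) ≈ 623.19*I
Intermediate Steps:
d(q, j) = 13/3 + q/3 (d(q, j) = (q + 13)/3 = (13 + q)/3 = 13/3 + q/3)
L(T, p) = (217 + T)/(37 + √(94 + T))
√(L(399, d(12, 14)) - 388376) = √((217 + 399)/(37 + √(94 + 399)) - 388376) = √(616/(37 + √493) - 388376) = √(-388376 + 616/(37 + √493))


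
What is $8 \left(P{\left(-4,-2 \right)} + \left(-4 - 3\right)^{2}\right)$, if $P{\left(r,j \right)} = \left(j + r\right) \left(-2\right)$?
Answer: $488$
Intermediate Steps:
$P{\left(r,j \right)} = - 2 j - 2 r$
$8 \left(P{\left(-4,-2 \right)} + \left(-4 - 3\right)^{2}\right) = 8 \left(\left(\left(-2\right) \left(-2\right) - -8\right) + \left(-4 - 3\right)^{2}\right) = 8 \left(\left(4 + 8\right) + \left(-7\right)^{2}\right) = 8 \left(12 + 49\right) = 8 \cdot 61 = 488$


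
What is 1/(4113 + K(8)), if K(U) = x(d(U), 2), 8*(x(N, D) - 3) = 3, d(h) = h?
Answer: 8/32931 ≈ 0.00024293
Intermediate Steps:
x(N, D) = 27/8 (x(N, D) = 3 + (1/8)*3 = 3 + 3/8 = 27/8)
K(U) = 27/8
1/(4113 + K(8)) = 1/(4113 + 27/8) = 1/(32931/8) = 8/32931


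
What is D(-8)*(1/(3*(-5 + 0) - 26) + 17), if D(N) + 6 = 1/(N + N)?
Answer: -8439/82 ≈ -102.91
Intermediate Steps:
D(N) = -6 + 1/(2*N) (D(N) = -6 + 1/(N + N) = -6 + 1/(2*N))
D(-8)*(1/(3*(-5 + 0) - 26) + 17) = (-6 + (1/2)/(-8))*(1/(3*(-5 + 0) - 26) + 17) = (-6 + (1/2)*(-1/8))*(1/(3*(-5) - 26) + 17) = (-6 - 1/16)*(1/(-15 - 26) + 17) = -97*(1/(-41) + 17)/16 = -97*(-1/41 + 17)/16 = -97/16*696/41 = -8439/82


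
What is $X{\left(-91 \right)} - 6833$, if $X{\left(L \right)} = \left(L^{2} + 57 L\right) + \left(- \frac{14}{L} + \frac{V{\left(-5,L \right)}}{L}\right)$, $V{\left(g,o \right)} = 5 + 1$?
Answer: $- \frac{340241}{91} \approx -3738.9$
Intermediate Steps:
$V{\left(g,o \right)} = 6$
$X{\left(L \right)} = L^{2} - \frac{8}{L} + 57 L$ ($X{\left(L \right)} = \left(L^{2} + 57 L\right) + \left(- \frac{14}{L} + \frac{6}{L}\right) = \left(L^{2} + 57 L\right) - \frac{8}{L} = L^{2} - \frac{8}{L} + 57 L$)
$X{\left(-91 \right)} - 6833 = \frac{-8 + \left(-91\right)^{2} \left(57 - 91\right)}{-91} - 6833 = - \frac{-8 + 8281 \left(-34\right)}{91} - 6833 = - \frac{-8 - 281554}{91} - 6833 = \left(- \frac{1}{91}\right) \left(-281562\right) - 6833 = \frac{281562}{91} - 6833 = - \frac{340241}{91}$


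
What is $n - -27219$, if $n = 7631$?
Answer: $34850$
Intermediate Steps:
$n - -27219 = 7631 - -27219 = 7631 + 27219 = 34850$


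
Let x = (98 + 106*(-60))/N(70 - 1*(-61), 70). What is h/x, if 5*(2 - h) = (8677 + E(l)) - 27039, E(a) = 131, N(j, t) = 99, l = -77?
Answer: -1805859/31310 ≈ -57.677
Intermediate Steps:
h = 18241/5 (h = 2 - ((8677 + 131) - 27039)/5 = 2 - (8808 - 27039)/5 = 2 - 1/5*(-18231) = 2 + 18231/5 = 18241/5 ≈ 3648.2)
x = -6262/99 (x = (98 + 106*(-60))/99 = (98 - 6360)*(1/99) = -6262*1/99 = -6262/99 ≈ -63.253)
h/x = 18241/(5*(-6262/99)) = (18241/5)*(-99/6262) = -1805859/31310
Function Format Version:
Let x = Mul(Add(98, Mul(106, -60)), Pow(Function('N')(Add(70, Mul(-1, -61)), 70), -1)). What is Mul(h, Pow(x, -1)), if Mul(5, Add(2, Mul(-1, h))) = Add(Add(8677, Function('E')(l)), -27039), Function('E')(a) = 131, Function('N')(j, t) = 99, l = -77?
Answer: Rational(-1805859, 31310) ≈ -57.677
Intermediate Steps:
h = Rational(18241, 5) (h = Add(2, Mul(Rational(-1, 5), Add(Add(8677, 131), -27039))) = Add(2, Mul(Rational(-1, 5), Add(8808, -27039))) = Add(2, Mul(Rational(-1, 5), -18231)) = Add(2, Rational(18231, 5)) = Rational(18241, 5) ≈ 3648.2)
x = Rational(-6262, 99) (x = Mul(Add(98, Mul(106, -60)), Pow(99, -1)) = Mul(Add(98, -6360), Rational(1, 99)) = Mul(-6262, Rational(1, 99)) = Rational(-6262, 99) ≈ -63.253)
Mul(h, Pow(x, -1)) = Mul(Rational(18241, 5), Pow(Rational(-6262, 99), -1)) = Mul(Rational(18241, 5), Rational(-99, 6262)) = Rational(-1805859, 31310)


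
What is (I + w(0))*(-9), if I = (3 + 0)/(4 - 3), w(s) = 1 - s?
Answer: -36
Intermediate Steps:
I = 3 (I = 3/1 = 3*1 = 3)
(I + w(0))*(-9) = (3 + (1 - 1*0))*(-9) = (3 + (1 + 0))*(-9) = (3 + 1)*(-9) = 4*(-9) = -36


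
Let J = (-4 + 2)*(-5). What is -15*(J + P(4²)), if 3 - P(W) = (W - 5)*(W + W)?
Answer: 5085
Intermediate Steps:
J = 10 (J = -2*(-5) = 10)
P(W) = 3 - 2*W*(-5 + W) (P(W) = 3 - (W - 5)*(W + W) = 3 - (-5 + W)*2*W = 3 - 2*W*(-5 + W))
-15*(J + P(4²)) = -15*(10 + (3 - 2*(4²)² + 10*4²)) = -15*(10 + (3 - 2*16² + 10*16)) = -15*(10 + (3 - 2*256 + 160)) = -15*(10 + (3 - 512 + 160)) = -15*(10 - 349) = -15*(-339) = 5085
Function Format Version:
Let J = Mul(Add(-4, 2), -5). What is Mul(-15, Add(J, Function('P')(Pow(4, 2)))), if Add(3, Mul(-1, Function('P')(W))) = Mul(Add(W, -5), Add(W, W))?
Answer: 5085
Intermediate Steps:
J = 10 (J = Mul(-2, -5) = 10)
Function('P')(W) = Add(3, Mul(-2, W, Add(-5, W))) (Function('P')(W) = Add(3, Mul(-1, Mul(Add(W, -5), Add(W, W)))) = Add(3, Mul(-1, Mul(Add(-5, W), Mul(2, W)))) = Add(3, Mul(-1, Mul(2, W, Add(-5, W)))) = Add(3, Mul(-2, W, Add(-5, W))))
Mul(-15, Add(J, Function('P')(Pow(4, 2)))) = Mul(-15, Add(10, Add(3, Mul(-2, Pow(Pow(4, 2), 2)), Mul(10, Pow(4, 2))))) = Mul(-15, Add(10, Add(3, Mul(-2, Pow(16, 2)), Mul(10, 16)))) = Mul(-15, Add(10, Add(3, Mul(-2, 256), 160))) = Mul(-15, Add(10, Add(3, -512, 160))) = Mul(-15, Add(10, -349)) = Mul(-15, -339) = 5085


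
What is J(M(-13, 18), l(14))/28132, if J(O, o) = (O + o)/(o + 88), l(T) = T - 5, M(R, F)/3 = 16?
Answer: 57/2728804 ≈ 2.0888e-5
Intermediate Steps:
M(R, F) = 48 (M(R, F) = 3*16 = 48)
l(T) = -5 + T
J(O, o) = (O + o)/(88 + o)
J(M(-13, 18), l(14))/28132 = ((48 + (-5 + 14))/(88 + (-5 + 14)))/28132 = ((48 + 9)/(88 + 9))*(1/28132) = (57/97)*(1/28132) = 57/2728804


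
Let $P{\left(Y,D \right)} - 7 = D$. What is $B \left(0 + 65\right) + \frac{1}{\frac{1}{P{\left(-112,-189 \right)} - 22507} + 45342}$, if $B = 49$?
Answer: $\frac{3276615391534}{1028764637} \approx 3185.0$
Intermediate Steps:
$P{\left(Y,D \right)} = 7 + D$
$B \left(0 + 65\right) + \frac{1}{\frac{1}{P{\left(-112,-189 \right)} - 22507} + 45342} = 49 \left(0 + 65\right) + \frac{1}{\frac{1}{\left(7 - 189\right) - 22507} + 45342} = 49 \cdot 65 + \frac{1}{\frac{1}{-182 - 22507} + 45342} = 3185 + \frac{1}{\frac{1}{-22689} + 45342} = 3185 + \frac{1}{- \frac{1}{22689} + 45342} = 3185 + \frac{1}{\frac{1028764637}{22689}} = 3185 + \frac{22689}{1028764637} = \frac{3276615391534}{1028764637}$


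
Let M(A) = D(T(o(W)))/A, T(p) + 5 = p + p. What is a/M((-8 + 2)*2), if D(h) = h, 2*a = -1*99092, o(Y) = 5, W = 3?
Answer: 594552/5 ≈ 1.1891e+5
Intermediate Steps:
T(p) = -5 + 2*p (T(p) = -5 + (p + p) = -5 + 2*p)
a = -49546 (a = (-1*99092)/2 = (½)*(-99092) = -49546)
M(A) = 5/A (M(A) = (-5 + 2*5)/A = (-5 + 10)/A = 5/A)
a/M((-8 + 2)*2) = -49546/(5/(((-8 + 2)*2))) = -49546/(5/((-6*2))) = -49546/(5/(-12)) = -49546/(5*(-1/12)) = -49546/(-5/12) = -49546*(-12/5) = 594552/5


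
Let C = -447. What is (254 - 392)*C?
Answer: 61686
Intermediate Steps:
(254 - 392)*C = (254 - 392)*(-447) = -138*(-447) = 61686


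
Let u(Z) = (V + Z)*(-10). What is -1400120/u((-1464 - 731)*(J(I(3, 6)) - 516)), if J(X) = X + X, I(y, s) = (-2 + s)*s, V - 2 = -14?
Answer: 35003/256812 ≈ 0.13630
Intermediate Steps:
V = -12 (V = 2 - 14 = -12)
I(y, s) = s*(-2 + s)
J(X) = 2*X
u(Z) = 120 - 10*Z (u(Z) = (-12 + Z)*(-10) = 120 - 10*Z)
-1400120/u((-1464 - 731)*(J(I(3, 6)) - 516)) = -1400120/(120 - 10*(-1464 - 731)*(2*(6*(-2 + 6)) - 516)) = -1400120/(120 - (-21950)*(2*(6*4) - 516)) = -1400120/(120 - (-21950)*(2*24 - 516)) = -1400120/(120 - (-21950)*(48 - 516)) = -1400120/(120 - (-21950)*(-468)) = -1400120/(120 - 10*1027260) = -1400120/(120 - 10272600) = -1400120/(-10272480) = -1400120*(-1/10272480) = 35003/256812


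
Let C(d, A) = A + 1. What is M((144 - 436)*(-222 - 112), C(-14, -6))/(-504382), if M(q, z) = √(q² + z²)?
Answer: -√9511710809/504382 ≈ -0.19336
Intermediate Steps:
C(d, A) = 1 + A
M((144 - 436)*(-222 - 112), C(-14, -6))/(-504382) = √(((144 - 436)*(-222 - 112))² + (1 - 6)²)/(-504382) = √((-292*(-334))² + (-5)²)*(-1/504382) = √(97528² + 25)*(-1/504382) = √(9511710784 + 25)*(-1/504382) = √9511710809*(-1/504382) = -√9511710809/504382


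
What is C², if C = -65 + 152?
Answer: 7569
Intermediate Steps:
C = 87
C² = 87² = 7569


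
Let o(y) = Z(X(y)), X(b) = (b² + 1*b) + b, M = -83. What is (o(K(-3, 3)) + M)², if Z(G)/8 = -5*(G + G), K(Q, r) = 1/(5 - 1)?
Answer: 16384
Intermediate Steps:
X(b) = b² + 2*b (X(b) = (b² + b) + b = (b + b²) + b = b² + 2*b)
K(Q, r) = ¼ (K(Q, r) = 1/4 = ¼)
Z(G) = -80*G (Z(G) = 8*(-5*(G + G)) = 8*(-10*G) = -80*G)
o(y) = -80*y*(2 + y)
(o(K(-3, 3)) + M)² = (-80*¼*(2 + ¼) - 83)² = (-80*¼*9/4 - 83)² = (-45 - 83)² = (-128)² = 16384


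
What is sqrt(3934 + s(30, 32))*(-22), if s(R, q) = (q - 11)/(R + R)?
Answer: -33*sqrt(43715)/5 ≈ -1379.9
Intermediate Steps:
s(R, q) = (-11 + q)/(2*R) (s(R, q) = (-11 + q)/((2*R)) = (-11 + q)*(1/(2*R)) = (-11 + q)/(2*R))
sqrt(3934 + s(30, 32))*(-22) = sqrt(3934 + (1/2)*(-11 + 32)/30)*(-22) = sqrt(3934 + (1/2)*(1/30)*21)*(-22) = sqrt(3934 + 7/20)*(-22) = sqrt(78687/20)*(-22) = (3*sqrt(43715)/10)*(-22) = -33*sqrt(43715)/5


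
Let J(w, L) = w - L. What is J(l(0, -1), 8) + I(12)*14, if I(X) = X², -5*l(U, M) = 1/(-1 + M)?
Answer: 20081/10 ≈ 2008.1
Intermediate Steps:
l(U, M) = -1/(5*(-1 + M))
J(l(0, -1), 8) + I(12)*14 = (-1/(-5 + 5*(-1)) - 1*8) + 12²*14 = (-1/(-5 - 5) - 8) + 144*14 = (-1/(-10) - 8) + 2016 = (-1*(-⅒) - 8) + 2016 = (⅒ - 8) + 2016 = -79/10 + 2016 = 20081/10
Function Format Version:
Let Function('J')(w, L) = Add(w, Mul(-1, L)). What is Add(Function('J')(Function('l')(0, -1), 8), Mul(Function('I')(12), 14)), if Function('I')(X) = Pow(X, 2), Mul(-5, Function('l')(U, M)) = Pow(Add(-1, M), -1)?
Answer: Rational(20081, 10) ≈ 2008.1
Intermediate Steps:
Function('l')(U, M) = Mul(Rational(-1, 5), Pow(Add(-1, M), -1))
Add(Function('J')(Function('l')(0, -1), 8), Mul(Function('I')(12), 14)) = Add(Add(Mul(-1, Pow(Add(-5, Mul(5, -1)), -1)), Mul(-1, 8)), Mul(Pow(12, 2), 14)) = Add(Add(Mul(-1, Pow(Add(-5, -5), -1)), -8), Mul(144, 14)) = Add(Add(Mul(-1, Pow(-10, -1)), -8), 2016) = Add(Add(Mul(-1, Rational(-1, 10)), -8), 2016) = Add(Add(Rational(1, 10), -8), 2016) = Add(Rational(-79, 10), 2016) = Rational(20081, 10)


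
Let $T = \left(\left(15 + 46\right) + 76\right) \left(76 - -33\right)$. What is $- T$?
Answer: $-14933$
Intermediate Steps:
$T = 14933$ ($T = \left(61 + 76\right) \left(76 + 33\right) = 137 \cdot 109 = 14933$)
$- T = \left(-1\right) 14933 = -14933$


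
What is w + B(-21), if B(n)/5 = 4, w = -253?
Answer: -233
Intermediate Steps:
B(n) = 20 (B(n) = 5*4 = 20)
w + B(-21) = -253 + 20 = -233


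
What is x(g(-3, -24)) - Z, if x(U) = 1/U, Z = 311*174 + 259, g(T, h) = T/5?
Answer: -163124/3 ≈ -54375.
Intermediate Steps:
g(T, h) = T/5 (g(T, h) = T*(⅕) = T/5)
Z = 54373 (Z = 54114 + 259 = 54373)
x(g(-3, -24)) - Z = 1/((⅕)*(-3)) - 1*54373 = 1/(-⅗) - 54373 = -5/3 - 54373 = -163124/3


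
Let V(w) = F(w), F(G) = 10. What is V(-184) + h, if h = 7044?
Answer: 7054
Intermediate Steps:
V(w) = 10
V(-184) + h = 10 + 7044 = 7054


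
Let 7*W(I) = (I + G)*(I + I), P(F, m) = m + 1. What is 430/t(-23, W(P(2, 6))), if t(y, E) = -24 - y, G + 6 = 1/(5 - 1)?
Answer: -430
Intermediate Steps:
P(F, m) = 1 + m
G = -23/4 (G = -6 + 1/(5 - 1) = -6 + 1/4 = -23/4 ≈ -5.7500)
W(I) = 2*I*(-23/4 + I)/7 (W(I) = ((I - 23/4)*(I + I))/7 = ((-23/4 + I)*(2*I))/7 = (2*I*(-23/4 + I))/7 = 2*I*(-23/4 + I)/7)
430/t(-23, W(P(2, 6))) = 430/(-24 - 1*(-23)) = 430/(-24 + 23) = 430/(-1) = 430*(-1) = -430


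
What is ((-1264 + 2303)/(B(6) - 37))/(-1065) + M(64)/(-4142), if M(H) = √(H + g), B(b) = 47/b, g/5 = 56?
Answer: 2078/62125 - √86/2071 ≈ 0.028971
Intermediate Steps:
g = 280 (g = 5*56 = 280)
M(H) = √(280 + H) (M(H) = √(H + 280) = √(280 + H))
((-1264 + 2303)/(B(6) - 37))/(-1065) + M(64)/(-4142) = ((-1264 + 2303)/(47/6 - 37))/(-1065) + √(280 + 64)/(-4142) = (1039/(47*(⅙) - 37))*(-1/1065) + √344*(-1/4142) = (1039/(47/6 - 37))*(-1/1065) + (2*√86)*(-1/4142) = (1039/(-175/6))*(-1/1065) - √86/2071 = (1039*(-6/175))*(-1/1065) - √86/2071 = -6234/175*(-1/1065) - √86/2071 = 2078/62125 - √86/2071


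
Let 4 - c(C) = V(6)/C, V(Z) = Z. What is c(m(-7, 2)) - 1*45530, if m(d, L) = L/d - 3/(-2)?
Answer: -774026/17 ≈ -45531.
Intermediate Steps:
m(d, L) = 3/2 + L/d (m(d, L) = L/d - 3*(-½) = L/d + 3/2 = 3/2 + L/d)
c(C) = 4 - 6/C
c(m(-7, 2)) - 1*45530 = (4 - 6/(3/2 + 2/(-7))) - 1*45530 = (4 - 6/(3/2 + 2*(-⅐))) - 45530 = (4 - 6/(3/2 - 2/7)) - 45530 = (4 - 6/17/14) - 45530 = (4 - 6*14/17) - 45530 = (4 - 84/17) - 45530 = -16/17 - 45530 = -774026/17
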